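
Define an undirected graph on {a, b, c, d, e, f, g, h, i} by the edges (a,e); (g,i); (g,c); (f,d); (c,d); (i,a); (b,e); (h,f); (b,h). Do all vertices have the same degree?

Degrees: a:2, b:2, c:2, d:2, e:2, f:2, g:2, h:2, i:2
Every vertex has degree 2, so the graph is 2-regular.

Yes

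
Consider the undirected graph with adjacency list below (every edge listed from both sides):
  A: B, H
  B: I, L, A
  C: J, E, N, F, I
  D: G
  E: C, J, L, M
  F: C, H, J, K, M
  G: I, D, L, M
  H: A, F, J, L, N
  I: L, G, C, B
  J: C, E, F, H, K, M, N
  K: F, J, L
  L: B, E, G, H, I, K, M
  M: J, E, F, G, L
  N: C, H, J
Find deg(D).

1

Neighbors of D: G.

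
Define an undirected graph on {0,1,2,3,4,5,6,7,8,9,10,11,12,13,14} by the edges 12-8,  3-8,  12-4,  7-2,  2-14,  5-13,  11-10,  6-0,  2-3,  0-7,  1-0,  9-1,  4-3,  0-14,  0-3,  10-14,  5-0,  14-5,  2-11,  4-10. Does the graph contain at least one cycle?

Yes

The graph has 15 vertices, 20 edges, and 1 connected component.
One cycle is 3-2-11-10-4-3.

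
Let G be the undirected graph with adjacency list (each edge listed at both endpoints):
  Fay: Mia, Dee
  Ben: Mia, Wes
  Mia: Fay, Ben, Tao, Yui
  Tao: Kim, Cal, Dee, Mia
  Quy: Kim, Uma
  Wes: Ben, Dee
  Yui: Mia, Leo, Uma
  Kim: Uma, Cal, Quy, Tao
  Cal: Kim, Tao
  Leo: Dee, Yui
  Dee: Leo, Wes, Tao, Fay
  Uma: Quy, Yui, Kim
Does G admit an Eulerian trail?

Degrees: Fay:2, Ben:2, Mia:4, Tao:4, Quy:2, Wes:2, Yui:3, Kim:4, Cal:2, Leo:2, Dee:4, Uma:3
Odd-degree vertices: Yui, Uma (2 total).
The non-isolated vertices are connected and exactly 2 have odd degree, so an Eulerian trail exists (from Yui to Uma).

Yes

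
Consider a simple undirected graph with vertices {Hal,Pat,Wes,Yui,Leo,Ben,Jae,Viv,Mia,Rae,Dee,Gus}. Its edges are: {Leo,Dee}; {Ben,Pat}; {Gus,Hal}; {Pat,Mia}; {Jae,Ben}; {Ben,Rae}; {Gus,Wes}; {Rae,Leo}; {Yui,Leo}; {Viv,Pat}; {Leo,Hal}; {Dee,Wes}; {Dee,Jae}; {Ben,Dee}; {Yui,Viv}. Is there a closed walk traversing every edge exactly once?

No

Degrees: Hal:2, Pat:3, Wes:2, Yui:2, Leo:4, Ben:4, Jae:2, Viv:2, Mia:1, Rae:2, Dee:4, Gus:2
Vertices with odd degree: Pat, Mia. An Eulerian circuit requires all degrees even.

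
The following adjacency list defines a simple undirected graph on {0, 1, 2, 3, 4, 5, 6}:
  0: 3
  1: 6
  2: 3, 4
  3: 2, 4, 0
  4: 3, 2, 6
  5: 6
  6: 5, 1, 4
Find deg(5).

Neighbors of 5: 6.

1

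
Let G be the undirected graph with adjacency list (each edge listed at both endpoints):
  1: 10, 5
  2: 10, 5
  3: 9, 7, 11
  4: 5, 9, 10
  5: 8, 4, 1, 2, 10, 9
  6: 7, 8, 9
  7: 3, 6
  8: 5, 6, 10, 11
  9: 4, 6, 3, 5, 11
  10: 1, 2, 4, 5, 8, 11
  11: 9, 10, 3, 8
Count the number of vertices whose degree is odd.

4

Degrees: 1:2, 2:2, 3:3, 4:3, 5:6, 6:3, 7:2, 8:4, 9:5, 10:6, 11:4
Odd-degree vertices: 3, 4, 6, 9.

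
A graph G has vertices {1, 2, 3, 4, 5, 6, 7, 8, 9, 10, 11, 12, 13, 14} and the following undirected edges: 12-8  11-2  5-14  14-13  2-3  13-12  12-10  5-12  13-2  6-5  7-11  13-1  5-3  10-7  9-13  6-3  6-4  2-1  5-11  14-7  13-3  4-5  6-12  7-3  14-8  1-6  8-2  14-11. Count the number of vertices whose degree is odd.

8

Degrees: 1:3, 2:5, 3:5, 4:2, 5:6, 6:5, 7:4, 8:3, 9:1, 10:2, 11:4, 12:5, 13:6, 14:5
Odd-degree vertices: 1, 2, 3, 6, 8, 9, 12, 14.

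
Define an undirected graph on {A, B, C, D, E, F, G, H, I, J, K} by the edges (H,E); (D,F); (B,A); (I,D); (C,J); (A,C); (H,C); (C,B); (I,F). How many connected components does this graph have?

4

Component: {G}
Component: {K}
Component: {D, F, I}
Component: {A, B, C, E, H, J}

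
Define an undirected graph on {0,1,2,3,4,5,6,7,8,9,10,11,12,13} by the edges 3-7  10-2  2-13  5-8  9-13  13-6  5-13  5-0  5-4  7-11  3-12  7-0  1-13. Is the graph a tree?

|V| = 14, |E| = 13.
Connected and |E| = |V| - 1, which characterizes a tree.

Yes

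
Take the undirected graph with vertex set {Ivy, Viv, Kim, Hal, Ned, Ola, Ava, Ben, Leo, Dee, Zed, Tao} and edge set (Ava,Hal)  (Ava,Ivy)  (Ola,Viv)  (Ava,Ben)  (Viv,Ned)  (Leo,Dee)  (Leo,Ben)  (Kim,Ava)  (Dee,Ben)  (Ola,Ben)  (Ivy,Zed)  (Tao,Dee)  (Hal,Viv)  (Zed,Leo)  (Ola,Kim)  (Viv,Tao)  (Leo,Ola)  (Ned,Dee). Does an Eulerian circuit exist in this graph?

Degrees: Ivy:2, Viv:4, Kim:2, Hal:2, Ned:2, Ola:4, Ava:4, Ben:4, Leo:4, Dee:4, Zed:2, Tao:2
All degrees are even and the non-isolated vertices are connected — an Eulerian circuit exists.

Yes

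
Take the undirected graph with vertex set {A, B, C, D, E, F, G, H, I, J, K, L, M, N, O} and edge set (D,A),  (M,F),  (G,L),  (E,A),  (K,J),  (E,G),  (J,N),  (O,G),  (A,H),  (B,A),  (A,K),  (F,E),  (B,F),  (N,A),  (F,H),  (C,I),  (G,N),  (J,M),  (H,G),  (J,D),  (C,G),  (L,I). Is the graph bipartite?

Yes

Partition the vertices as {B, C, D, E, H, K, L, M, N, O} vs {A, F, G, I, J}. Each listed edge has one endpoint in each part, so the graph is bipartite.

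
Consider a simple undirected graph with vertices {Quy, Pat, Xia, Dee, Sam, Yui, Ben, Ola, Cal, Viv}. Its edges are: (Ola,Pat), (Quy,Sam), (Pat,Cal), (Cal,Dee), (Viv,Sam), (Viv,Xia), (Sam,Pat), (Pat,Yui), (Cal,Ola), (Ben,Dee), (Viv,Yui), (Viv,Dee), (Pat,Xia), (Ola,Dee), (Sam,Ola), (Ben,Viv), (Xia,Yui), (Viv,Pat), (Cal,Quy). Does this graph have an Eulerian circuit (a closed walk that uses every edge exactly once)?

No

Degrees: Quy:2, Pat:6, Xia:3, Dee:4, Sam:4, Yui:3, Ben:2, Ola:4, Cal:4, Viv:6
Vertices with odd degree: Xia, Yui. An Eulerian circuit requires all degrees even.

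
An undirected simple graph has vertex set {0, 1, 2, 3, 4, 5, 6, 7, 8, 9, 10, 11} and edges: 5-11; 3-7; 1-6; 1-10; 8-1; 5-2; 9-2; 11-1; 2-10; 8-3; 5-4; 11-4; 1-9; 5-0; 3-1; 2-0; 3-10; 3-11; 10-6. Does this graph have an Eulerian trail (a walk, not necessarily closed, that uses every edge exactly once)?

Yes

Degrees: 0:2, 1:6, 2:4, 3:5, 4:2, 5:4, 6:2, 7:1, 8:2, 9:2, 10:4, 11:4
Odd-degree vertices: 3, 7 (2 total).
The non-isolated vertices are connected and exactly 2 have odd degree, so an Eulerian trail exists (from 3 to 7).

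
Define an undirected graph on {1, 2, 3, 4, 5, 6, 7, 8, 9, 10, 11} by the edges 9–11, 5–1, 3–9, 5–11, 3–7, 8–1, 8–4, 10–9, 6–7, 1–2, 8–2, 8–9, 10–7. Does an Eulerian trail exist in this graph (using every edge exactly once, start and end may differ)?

Degrees: 1:3, 2:2, 3:2, 4:1, 5:2, 6:1, 7:3, 8:4, 9:4, 10:2, 11:2
Odd-degree vertices: 1, 4, 6, 7 (4 total).
An Eulerian trail requires 0 or 2 odd-degree vertices; here there are 4.

No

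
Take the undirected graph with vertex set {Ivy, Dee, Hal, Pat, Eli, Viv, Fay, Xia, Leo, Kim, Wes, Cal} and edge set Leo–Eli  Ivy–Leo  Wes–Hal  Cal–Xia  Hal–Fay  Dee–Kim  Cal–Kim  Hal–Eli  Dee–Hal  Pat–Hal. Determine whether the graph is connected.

No

Component: {Viv}
Component: {Ivy, Dee, Hal, Pat, Eli, Fay, Xia, Leo, Kim, Wes, Cal}
No edge joins these 2 groups, so the graph is disconnected.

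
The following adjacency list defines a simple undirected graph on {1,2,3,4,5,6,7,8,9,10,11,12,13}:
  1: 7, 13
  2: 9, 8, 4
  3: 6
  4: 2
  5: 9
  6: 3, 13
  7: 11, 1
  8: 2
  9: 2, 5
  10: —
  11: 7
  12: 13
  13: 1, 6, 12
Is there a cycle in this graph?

No

|V| = 13, |E| = 10, number of components = 3.
Since 10 = 13 - 3, the graph is a forest and contains no cycle.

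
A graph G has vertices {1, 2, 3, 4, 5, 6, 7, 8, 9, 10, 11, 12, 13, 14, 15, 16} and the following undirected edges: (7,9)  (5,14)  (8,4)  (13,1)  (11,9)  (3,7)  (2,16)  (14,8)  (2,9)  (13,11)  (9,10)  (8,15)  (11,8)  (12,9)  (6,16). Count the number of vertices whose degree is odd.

10

Degrees: 1:1, 2:2, 3:1, 4:1, 5:1, 6:1, 7:2, 8:4, 9:5, 10:1, 11:3, 12:1, 13:2, 14:2, 15:1, 16:2
Odd-degree vertices: 1, 3, 4, 5, 6, 9, 10, 11, 12, 15.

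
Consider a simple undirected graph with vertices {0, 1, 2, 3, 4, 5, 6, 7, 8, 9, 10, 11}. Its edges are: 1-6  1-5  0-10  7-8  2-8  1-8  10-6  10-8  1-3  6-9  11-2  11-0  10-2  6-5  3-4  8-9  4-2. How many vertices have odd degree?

2

Degrees: 0:2, 1:4, 2:4, 3:2, 4:2, 5:2, 6:4, 7:1, 8:5, 9:2, 10:4, 11:2
Odd-degree vertices: 7, 8.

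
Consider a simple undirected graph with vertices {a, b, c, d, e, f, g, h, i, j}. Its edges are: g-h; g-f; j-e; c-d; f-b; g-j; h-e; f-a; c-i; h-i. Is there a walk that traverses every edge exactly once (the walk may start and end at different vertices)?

Degrees: a:1, b:1, c:2, d:1, e:2, f:3, g:3, h:3, i:2, j:2
Odd-degree vertices: a, b, d, f, g, h (6 total).
An Eulerian trail requires 0 or 2 odd-degree vertices; here there are 6.

No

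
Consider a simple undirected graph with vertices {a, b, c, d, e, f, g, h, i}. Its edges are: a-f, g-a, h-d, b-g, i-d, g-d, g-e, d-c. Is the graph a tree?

The graph has 9 vertices and 8 edges.
It is connected with exactly 8 edges, hence acyclic — it is a tree.

Yes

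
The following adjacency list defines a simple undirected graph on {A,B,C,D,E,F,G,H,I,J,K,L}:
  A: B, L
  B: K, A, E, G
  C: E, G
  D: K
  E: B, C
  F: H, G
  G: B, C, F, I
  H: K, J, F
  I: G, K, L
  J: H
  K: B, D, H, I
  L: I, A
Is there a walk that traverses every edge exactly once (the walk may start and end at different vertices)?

Degrees: A:2, B:4, C:2, D:1, E:2, F:2, G:4, H:3, I:3, J:1, K:4, L:2
Odd-degree vertices: D, H, I, J (4 total).
With 4 odd-degree vertices (more than two), no single trail can use every edge.

No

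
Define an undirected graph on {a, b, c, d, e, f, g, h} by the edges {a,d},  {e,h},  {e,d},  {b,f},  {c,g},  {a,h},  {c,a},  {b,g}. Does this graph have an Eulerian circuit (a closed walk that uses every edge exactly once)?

No

Degrees: a:3, b:2, c:2, d:2, e:2, f:1, g:2, h:2
a, f have odd degree; an Eulerian circuit needs every degree to be even, so none exists.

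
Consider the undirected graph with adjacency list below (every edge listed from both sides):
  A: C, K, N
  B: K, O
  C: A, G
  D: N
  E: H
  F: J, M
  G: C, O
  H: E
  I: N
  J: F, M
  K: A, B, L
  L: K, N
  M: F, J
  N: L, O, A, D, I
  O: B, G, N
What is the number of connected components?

Component: {E, H}
Component: {F, J, M}
Component: {A, B, C, D, G, I, K, L, N, O}

3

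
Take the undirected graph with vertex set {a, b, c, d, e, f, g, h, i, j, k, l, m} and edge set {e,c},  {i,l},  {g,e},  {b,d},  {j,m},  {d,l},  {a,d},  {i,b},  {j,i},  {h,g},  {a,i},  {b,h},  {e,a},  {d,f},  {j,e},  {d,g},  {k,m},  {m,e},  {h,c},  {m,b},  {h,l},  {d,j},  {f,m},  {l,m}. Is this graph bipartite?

No

j-e-m-j is an odd cycle (length 3), and a bipartite graph can contain only even cycles.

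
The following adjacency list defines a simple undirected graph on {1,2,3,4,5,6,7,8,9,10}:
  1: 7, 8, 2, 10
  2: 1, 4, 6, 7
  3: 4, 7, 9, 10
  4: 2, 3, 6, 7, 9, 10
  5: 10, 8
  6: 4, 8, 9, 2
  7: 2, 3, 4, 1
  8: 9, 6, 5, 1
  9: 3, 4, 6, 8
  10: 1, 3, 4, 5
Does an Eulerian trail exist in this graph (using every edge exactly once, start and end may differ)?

Degrees: 1:4, 2:4, 3:4, 4:6, 5:2, 6:4, 7:4, 8:4, 9:4, 10:4
Odd-degree vertices: none (0 total).
With 0 odd-degree vertices and all edges in one connected piece, an Eulerian trail exists.

Yes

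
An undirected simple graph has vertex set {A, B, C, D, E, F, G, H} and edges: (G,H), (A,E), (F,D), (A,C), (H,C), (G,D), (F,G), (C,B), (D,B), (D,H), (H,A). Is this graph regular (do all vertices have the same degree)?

No

Degrees: A:3, B:2, C:3, D:4, E:1, F:2, G:3, H:4
Vertex E has degree 1 while D has degree 4, so the graph is not regular.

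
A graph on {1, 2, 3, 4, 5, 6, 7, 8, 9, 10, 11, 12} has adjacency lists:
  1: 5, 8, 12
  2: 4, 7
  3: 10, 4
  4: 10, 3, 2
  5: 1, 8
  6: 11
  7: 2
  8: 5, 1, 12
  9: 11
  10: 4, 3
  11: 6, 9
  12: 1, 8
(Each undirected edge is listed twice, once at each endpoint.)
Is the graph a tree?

|V| = 12, |E| = 12.
It is not connected, so it is not a tree.

No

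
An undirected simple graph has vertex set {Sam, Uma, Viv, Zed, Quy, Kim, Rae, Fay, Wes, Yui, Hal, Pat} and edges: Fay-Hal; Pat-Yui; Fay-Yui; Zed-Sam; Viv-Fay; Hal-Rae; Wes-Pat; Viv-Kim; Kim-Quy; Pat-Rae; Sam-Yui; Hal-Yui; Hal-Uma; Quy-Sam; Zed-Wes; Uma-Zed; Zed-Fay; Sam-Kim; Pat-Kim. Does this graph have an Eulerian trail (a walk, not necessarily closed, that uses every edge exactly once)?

Degrees: Sam:4, Uma:2, Viv:2, Zed:4, Quy:2, Kim:4, Rae:2, Fay:4, Wes:2, Yui:4, Hal:4, Pat:4
Odd-degree vertices: none (0 total).
The non-isolated vertices are connected and exactly 0 have odd degree, so an Eulerian trail exists.

Yes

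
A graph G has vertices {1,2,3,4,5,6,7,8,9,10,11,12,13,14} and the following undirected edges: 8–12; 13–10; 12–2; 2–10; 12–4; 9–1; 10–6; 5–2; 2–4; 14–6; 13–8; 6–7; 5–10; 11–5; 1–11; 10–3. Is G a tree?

The graph has 14 vertices and 16 edges.
Connected but with 16 > 13 edges, so it has a cycle and is not a tree.

No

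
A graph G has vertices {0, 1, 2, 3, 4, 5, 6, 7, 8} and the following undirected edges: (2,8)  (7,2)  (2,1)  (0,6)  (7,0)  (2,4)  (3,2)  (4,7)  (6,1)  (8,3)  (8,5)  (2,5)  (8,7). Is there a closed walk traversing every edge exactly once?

Yes

Degrees: 0:2, 1:2, 2:6, 3:2, 4:2, 5:2, 6:2, 7:4, 8:4
All degrees are even and the non-isolated vertices are connected — an Eulerian circuit exists.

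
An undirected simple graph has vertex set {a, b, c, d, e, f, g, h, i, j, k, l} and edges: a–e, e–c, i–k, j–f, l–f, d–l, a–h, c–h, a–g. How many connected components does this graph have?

Component: {b}
Component: {i, k}
Component: {d, f, j, l}
Component: {a, c, e, g, h}

4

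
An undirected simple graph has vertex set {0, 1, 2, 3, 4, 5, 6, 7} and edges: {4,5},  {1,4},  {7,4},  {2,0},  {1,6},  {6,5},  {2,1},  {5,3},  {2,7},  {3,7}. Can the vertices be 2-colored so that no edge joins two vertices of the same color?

Partition the vertices as {2, 3, 4, 6} vs {0, 1, 5, 7}. Each listed edge has one endpoint in each part, so the graph is bipartite.

Yes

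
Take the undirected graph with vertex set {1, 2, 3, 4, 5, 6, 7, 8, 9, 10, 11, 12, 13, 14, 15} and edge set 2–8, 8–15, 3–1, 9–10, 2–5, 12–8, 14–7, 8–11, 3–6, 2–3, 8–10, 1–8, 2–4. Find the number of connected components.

3

Component: {13}
Component: {7, 14}
Component: {1, 2, 3, 4, 5, 6, 8, 9, 10, 11, 12, 15}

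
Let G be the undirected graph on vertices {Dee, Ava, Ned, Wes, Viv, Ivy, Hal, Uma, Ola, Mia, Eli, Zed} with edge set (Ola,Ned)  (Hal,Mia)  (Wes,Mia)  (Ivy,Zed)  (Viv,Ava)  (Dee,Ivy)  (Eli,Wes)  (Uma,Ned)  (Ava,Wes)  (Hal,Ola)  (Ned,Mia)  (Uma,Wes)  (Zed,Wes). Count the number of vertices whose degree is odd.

6

Degrees: Dee:1, Ava:2, Ned:3, Wes:5, Viv:1, Ivy:2, Hal:2, Uma:2, Ola:2, Mia:3, Eli:1, Zed:2
Odd-degree vertices: Dee, Ned, Wes, Viv, Mia, Eli.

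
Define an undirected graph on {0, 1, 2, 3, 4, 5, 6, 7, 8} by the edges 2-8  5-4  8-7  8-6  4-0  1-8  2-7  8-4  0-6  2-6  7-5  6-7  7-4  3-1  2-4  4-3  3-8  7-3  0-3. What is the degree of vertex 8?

Neighbors of 8: 1, 2, 3, 4, 6, 7.

6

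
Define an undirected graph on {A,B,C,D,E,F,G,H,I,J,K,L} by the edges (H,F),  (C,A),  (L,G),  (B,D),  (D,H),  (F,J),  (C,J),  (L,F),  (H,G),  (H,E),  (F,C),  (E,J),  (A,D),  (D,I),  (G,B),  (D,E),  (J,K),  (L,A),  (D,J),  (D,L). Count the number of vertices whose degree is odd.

Degrees: A:3, B:2, C:3, D:7, E:3, F:4, G:3, H:4, I:1, J:5, K:1, L:4
Odd-degree vertices: A, C, D, E, G, I, J, K.

8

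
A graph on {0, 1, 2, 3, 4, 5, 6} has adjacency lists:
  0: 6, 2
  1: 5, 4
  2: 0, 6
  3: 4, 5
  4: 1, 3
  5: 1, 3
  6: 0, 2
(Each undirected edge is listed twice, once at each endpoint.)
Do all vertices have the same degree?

Degrees: 0:2, 1:2, 2:2, 3:2, 4:2, 5:2, 6:2
All degrees equal 2; the graph is regular.

Yes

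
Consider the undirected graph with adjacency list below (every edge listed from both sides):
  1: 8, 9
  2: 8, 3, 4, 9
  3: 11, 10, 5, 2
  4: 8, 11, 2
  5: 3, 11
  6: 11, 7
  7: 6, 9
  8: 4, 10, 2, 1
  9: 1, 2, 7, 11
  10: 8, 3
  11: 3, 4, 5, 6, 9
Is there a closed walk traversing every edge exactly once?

No

Degrees: 1:2, 2:4, 3:4, 4:3, 5:2, 6:2, 7:2, 8:4, 9:4, 10:2, 11:5
Vertices with odd degree: 4, 11. An Eulerian circuit requires all degrees even.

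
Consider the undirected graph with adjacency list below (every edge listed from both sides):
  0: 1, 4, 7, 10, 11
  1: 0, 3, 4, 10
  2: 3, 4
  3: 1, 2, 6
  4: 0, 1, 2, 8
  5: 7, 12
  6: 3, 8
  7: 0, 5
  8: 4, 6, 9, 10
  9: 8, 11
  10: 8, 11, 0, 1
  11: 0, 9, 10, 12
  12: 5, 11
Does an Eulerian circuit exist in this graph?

No

Degrees: 0:5, 1:4, 2:2, 3:3, 4:4, 5:2, 6:2, 7:2, 8:4, 9:2, 10:4, 11:4, 12:2
Vertices with odd degree: 0, 3. An Eulerian circuit requires all degrees even.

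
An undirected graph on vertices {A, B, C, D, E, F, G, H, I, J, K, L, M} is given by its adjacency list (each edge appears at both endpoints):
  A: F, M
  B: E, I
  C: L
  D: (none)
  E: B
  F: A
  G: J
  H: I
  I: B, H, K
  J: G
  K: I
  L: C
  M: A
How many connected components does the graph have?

Component: {D}
Component: {C, L}
Component: {G, J}
Component: {A, F, M}
Component: {B, E, H, I, K}

5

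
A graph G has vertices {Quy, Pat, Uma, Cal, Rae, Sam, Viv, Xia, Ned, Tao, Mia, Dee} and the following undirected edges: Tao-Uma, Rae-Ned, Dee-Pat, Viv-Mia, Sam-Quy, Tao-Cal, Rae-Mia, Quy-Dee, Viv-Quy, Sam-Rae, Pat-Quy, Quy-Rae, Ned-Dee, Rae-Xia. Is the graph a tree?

The graph has 12 vertices and 14 edges.
It is not connected, so it is not a tree.

No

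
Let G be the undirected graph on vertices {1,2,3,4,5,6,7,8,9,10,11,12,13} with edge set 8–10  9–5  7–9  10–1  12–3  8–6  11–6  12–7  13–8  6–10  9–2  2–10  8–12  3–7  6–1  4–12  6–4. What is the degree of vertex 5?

1

Neighbors of 5: 9.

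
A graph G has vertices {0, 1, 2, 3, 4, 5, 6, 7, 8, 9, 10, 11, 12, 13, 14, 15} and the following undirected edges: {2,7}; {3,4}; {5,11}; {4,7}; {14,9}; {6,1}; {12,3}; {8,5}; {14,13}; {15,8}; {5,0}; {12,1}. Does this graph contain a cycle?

The graph has 16 vertices, 12 edges, and 4 connected components.
A forest on 16 vertices with 4 components has exactly 12 edges, which matches — so no cycle.

No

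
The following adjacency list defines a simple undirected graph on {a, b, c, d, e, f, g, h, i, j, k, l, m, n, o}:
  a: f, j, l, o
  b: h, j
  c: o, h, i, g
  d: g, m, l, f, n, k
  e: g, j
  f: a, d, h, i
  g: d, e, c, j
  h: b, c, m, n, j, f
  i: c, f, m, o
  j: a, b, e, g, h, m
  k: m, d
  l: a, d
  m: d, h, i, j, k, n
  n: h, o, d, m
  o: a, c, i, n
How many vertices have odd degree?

Degrees: a:4, b:2, c:4, d:6, e:2, f:4, g:4, h:6, i:4, j:6, k:2, l:2, m:6, n:4, o:4
Odd-degree vertices: none.

0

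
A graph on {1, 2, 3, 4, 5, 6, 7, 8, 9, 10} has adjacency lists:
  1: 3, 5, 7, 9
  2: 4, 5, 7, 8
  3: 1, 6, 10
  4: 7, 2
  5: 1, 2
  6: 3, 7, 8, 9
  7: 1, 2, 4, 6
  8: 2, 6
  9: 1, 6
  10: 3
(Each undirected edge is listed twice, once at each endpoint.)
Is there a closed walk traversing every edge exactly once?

No

Degrees: 1:4, 2:4, 3:3, 4:2, 5:2, 6:4, 7:4, 8:2, 9:2, 10:1
Vertices with odd degree: 3, 10. An Eulerian circuit requires all degrees even.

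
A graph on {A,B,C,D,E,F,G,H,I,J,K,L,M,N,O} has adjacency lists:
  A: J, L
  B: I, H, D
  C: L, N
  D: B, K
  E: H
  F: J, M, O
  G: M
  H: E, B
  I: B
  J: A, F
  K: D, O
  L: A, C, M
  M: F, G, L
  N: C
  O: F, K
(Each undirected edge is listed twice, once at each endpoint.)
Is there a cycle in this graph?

The graph has 15 vertices, 15 edges, and 1 connected component.
One cycle is A-L-M-F-J-A.

Yes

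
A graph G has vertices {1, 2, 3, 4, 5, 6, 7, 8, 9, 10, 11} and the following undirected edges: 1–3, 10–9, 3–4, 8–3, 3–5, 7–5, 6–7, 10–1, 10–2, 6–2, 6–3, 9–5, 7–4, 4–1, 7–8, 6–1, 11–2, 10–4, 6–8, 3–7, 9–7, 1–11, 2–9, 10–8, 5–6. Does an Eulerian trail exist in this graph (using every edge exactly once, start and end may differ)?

Yes

Degrees: 1:5, 2:4, 3:6, 4:4, 5:4, 6:6, 7:6, 8:4, 9:4, 10:5, 11:2
Odd-degree vertices: 1, 10 (2 total).
With 2 odd-degree vertices and all edges in one connected piece, an Eulerian trail exists (from 1 to 10).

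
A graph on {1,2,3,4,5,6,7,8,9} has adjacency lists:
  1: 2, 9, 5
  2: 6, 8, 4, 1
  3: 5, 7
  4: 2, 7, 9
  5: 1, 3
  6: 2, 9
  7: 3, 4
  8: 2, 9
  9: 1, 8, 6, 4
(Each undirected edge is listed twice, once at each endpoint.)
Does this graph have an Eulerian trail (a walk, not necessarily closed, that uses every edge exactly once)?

Degrees: 1:3, 2:4, 3:2, 4:3, 5:2, 6:2, 7:2, 8:2, 9:4
Odd-degree vertices: 1, 4 (2 total).
With 2 odd-degree vertices and all edges in one connected piece, an Eulerian trail exists (from 1 to 4).

Yes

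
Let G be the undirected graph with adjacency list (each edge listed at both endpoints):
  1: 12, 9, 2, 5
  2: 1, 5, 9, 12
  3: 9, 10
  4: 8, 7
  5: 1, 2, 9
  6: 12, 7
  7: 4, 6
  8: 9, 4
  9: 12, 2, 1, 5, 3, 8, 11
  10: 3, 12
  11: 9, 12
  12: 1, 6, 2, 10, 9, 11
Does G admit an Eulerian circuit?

No

Degrees: 1:4, 2:4, 3:2, 4:2, 5:3, 6:2, 7:2, 8:2, 9:7, 10:2, 11:2, 12:6
Vertices with odd degree: 5, 9. An Eulerian circuit requires all degrees even.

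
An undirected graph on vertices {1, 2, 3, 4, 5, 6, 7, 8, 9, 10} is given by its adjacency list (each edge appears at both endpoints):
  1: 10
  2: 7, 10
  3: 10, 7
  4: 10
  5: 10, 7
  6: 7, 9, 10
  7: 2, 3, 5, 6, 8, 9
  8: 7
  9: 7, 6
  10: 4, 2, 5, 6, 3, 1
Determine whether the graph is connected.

A breadth-first search from 1 visits 1, 10, 3, 2, 4, 6, 5, 7, 9, 8 — all 10 vertices — so the graph is connected.

Yes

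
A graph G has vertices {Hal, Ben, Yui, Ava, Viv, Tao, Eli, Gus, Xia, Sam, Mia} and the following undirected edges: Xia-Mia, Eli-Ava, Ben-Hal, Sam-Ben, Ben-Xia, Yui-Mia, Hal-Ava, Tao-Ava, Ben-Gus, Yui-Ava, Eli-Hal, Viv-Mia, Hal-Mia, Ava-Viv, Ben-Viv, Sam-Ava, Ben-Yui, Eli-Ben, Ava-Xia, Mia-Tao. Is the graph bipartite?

No

The cycle Hal-Eli-Ava-Hal has length 3, which is odd, so the graph is not bipartite.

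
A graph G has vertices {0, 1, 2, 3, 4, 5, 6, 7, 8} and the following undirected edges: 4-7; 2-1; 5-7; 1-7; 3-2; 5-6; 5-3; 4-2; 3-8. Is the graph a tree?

|V| = 9, |E| = 9.
It splits into 2 components, so it cannot be a tree.

No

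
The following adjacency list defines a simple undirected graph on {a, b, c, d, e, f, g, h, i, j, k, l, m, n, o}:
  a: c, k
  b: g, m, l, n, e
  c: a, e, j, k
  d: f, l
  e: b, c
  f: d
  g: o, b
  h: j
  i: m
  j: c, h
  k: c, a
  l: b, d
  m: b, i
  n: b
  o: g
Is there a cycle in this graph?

|V| = 15, |E| = 15, number of components = 1.
Since 15 > 15 - 1, a cycle must exist; for instance a-k-c-a.

Yes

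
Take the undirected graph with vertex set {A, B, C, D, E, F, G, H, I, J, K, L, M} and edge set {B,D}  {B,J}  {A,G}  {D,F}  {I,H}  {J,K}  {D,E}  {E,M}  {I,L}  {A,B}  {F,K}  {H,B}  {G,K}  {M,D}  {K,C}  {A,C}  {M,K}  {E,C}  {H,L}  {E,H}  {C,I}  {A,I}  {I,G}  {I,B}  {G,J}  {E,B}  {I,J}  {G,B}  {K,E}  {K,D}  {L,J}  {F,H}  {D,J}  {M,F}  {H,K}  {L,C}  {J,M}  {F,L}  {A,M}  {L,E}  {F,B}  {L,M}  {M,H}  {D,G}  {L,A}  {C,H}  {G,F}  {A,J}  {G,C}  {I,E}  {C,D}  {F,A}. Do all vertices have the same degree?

Yes

Degrees: A:8, B:8, C:8, D:8, E:8, F:8, G:8, H:8, I:8, J:8, K:8, L:8, M:8
Every vertex has degree 8, so the graph is 8-regular.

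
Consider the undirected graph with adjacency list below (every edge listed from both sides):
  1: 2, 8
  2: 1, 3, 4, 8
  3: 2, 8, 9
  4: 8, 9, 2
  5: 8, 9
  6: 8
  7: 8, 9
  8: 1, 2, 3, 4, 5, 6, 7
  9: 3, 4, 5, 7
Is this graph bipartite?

1-2-8-1 is an odd cycle (length 3), and a bipartite graph can contain only even cycles.

No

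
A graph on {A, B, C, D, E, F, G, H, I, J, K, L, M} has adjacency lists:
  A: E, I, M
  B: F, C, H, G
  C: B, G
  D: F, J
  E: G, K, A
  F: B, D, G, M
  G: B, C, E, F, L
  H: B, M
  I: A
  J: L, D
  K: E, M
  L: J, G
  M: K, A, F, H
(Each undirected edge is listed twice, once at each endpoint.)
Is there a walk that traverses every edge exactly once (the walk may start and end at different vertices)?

No

Degrees: A:3, B:4, C:2, D:2, E:3, F:4, G:5, H:2, I:1, J:2, K:2, L:2, M:4
Odd-degree vertices: A, E, G, I (4 total).
With 4 odd-degree vertices (more than two), no single trail can use every edge.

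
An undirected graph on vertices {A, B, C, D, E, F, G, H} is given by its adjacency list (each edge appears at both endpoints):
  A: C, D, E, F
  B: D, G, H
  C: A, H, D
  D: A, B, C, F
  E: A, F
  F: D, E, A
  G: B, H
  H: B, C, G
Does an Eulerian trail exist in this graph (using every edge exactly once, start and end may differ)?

Degrees: A:4, B:3, C:3, D:4, E:2, F:3, G:2, H:3
Odd-degree vertices: B, C, F, H (4 total).
With 4 odd-degree vertices (more than two), no single trail can use every edge.

No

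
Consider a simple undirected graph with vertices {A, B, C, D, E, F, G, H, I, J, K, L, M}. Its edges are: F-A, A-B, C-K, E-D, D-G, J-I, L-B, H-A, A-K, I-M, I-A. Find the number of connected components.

Component: {D, E, G}
Component: {A, B, C, F, H, I, J, K, L, M}

2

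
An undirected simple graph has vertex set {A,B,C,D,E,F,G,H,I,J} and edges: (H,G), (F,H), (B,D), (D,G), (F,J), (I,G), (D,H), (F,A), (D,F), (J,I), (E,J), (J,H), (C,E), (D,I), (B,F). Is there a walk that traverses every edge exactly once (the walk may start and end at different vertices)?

Degrees: A:1, B:2, C:1, D:5, E:2, F:5, G:3, H:4, I:3, J:4
Odd-degree vertices: A, C, D, F, G, I (6 total).
With 6 odd-degree vertices (more than two), no single trail can use every edge.

No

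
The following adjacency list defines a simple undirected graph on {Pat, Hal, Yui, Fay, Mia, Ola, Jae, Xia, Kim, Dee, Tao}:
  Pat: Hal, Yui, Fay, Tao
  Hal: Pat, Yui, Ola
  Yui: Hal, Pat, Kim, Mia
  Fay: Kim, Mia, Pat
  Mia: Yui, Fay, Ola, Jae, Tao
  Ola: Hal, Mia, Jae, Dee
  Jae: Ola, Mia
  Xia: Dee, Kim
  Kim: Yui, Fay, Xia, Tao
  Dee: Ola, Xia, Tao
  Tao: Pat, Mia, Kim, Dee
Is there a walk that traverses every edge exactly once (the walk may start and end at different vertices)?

Degrees: Pat:4, Hal:3, Yui:4, Fay:3, Mia:5, Ola:4, Jae:2, Xia:2, Kim:4, Dee:3, Tao:4
Odd-degree vertices: Hal, Fay, Mia, Dee (4 total).
An Eulerian trail requires 0 or 2 odd-degree vertices; here there are 4.

No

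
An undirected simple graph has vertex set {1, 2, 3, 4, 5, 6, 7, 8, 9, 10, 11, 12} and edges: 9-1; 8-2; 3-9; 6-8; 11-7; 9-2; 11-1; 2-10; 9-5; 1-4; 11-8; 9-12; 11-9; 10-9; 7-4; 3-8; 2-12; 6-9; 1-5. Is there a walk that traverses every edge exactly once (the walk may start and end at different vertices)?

Degrees: 1:4, 2:4, 3:2, 4:2, 5:2, 6:2, 7:2, 8:4, 9:8, 10:2, 11:4, 12:2
Odd-degree vertices: none (0 total).
With 0 odd-degree vertices and all edges in one connected piece, an Eulerian trail exists.

Yes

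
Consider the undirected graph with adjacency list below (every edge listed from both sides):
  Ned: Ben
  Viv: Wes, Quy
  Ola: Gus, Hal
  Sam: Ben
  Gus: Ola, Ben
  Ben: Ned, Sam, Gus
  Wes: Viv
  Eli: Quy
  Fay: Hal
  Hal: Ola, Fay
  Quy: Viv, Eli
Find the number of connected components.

Component: {Viv, Wes, Eli, Quy}
Component: {Ned, Ola, Sam, Gus, Ben, Fay, Hal}

2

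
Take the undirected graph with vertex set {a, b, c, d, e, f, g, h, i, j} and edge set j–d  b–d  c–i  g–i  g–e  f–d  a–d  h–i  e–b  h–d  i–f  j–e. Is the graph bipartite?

Yes

Color {d, e, i} black and {a, b, c, f, g, h, j} white. No edge joins two same-colored vertices, so the graph is bipartite.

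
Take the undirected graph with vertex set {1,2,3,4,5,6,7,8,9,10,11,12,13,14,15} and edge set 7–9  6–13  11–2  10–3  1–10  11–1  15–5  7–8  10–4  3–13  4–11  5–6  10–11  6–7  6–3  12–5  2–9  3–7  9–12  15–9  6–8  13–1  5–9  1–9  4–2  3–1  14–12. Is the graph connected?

A breadth-first search from 1 visits 1, 9, 11, 13, 10, 3, 12, 7, 15, 5, 2, 4, 6, 14, 8 — all 15 vertices — so the graph is connected.

Yes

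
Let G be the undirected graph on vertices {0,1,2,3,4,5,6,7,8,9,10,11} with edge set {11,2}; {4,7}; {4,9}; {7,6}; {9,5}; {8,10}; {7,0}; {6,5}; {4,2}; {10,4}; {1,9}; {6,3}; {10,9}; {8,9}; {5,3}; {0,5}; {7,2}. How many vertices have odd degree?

Degrees: 0:2, 1:1, 2:3, 3:2, 4:4, 5:4, 6:3, 7:4, 8:2, 9:5, 10:3, 11:1
Odd-degree vertices: 1, 2, 6, 9, 10, 11.

6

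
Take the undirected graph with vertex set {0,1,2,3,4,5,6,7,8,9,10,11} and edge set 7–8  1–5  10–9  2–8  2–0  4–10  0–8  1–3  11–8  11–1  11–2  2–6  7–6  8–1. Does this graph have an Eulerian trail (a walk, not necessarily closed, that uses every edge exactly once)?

No

Degrees: 0:2, 1:4, 2:4, 3:1, 4:1, 5:1, 6:2, 7:2, 8:5, 9:1, 10:2, 11:3
Odd-degree vertices: 3, 4, 5, 8, 9, 11 (6 total).
With 6 odd-degree vertices (more than two), no single trail can use every edge.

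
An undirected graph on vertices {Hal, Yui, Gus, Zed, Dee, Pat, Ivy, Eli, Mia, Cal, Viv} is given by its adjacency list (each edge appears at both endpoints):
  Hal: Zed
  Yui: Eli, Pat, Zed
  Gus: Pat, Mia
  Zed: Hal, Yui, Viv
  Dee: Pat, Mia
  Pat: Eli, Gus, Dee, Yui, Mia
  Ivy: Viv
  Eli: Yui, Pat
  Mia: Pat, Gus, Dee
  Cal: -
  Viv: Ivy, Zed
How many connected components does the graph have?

2

Component: {Cal}
Component: {Hal, Yui, Gus, Zed, Dee, Pat, Ivy, Eli, Mia, Viv}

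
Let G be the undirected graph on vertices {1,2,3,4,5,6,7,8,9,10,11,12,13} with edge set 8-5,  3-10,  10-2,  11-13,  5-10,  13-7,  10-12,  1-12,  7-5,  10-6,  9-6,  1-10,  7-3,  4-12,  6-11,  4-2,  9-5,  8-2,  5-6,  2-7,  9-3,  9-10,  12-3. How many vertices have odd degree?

2

Degrees: 1:2, 2:4, 3:4, 4:2, 5:5, 6:4, 7:4, 8:2, 9:4, 10:7, 11:2, 12:4, 13:2
Odd-degree vertices: 5, 10.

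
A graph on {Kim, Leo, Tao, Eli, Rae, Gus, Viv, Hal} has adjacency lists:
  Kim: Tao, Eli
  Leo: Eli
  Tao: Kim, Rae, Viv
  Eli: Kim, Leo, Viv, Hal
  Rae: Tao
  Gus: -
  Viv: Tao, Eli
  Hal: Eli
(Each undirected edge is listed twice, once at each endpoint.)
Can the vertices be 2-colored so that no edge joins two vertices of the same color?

A valid 2-coloring puts {Tao, Eli, Gus} on one side and {Kim, Leo, Rae, Viv, Hal} on the other; every edge crosses between the two sides.

Yes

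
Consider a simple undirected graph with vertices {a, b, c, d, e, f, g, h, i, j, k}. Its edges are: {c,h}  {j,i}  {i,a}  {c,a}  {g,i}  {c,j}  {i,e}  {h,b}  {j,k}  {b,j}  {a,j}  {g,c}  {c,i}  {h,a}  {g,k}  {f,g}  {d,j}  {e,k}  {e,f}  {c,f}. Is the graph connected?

Yes

A breadth-first search from a visits a, i, j, h, c, g, e, d, k, b, f — all 11 vertices — so the graph is connected.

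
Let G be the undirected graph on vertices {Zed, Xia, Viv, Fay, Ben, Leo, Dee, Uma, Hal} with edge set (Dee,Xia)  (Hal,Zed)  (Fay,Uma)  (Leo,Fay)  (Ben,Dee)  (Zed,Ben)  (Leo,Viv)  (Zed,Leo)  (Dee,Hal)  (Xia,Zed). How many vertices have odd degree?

Degrees: Zed:4, Xia:2, Viv:1, Fay:2, Ben:2, Leo:3, Dee:3, Uma:1, Hal:2
Odd-degree vertices: Viv, Leo, Dee, Uma.

4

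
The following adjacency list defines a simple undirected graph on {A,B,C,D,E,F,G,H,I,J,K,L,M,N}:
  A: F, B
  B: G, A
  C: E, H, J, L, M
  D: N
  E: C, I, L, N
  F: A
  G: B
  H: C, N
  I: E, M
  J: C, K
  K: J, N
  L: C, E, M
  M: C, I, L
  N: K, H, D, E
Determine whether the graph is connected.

Component: {A, B, F, G}
Component: {C, D, E, H, I, J, K, L, M, N}
No edge joins these 2 groups, so the graph is disconnected.

No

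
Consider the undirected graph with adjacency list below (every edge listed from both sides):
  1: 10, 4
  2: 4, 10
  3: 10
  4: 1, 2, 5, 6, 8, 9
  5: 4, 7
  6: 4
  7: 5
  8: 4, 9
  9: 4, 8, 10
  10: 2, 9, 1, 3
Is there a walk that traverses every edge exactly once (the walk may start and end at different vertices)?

Degrees: 1:2, 2:2, 3:1, 4:6, 5:2, 6:1, 7:1, 8:2, 9:3, 10:4
Odd-degree vertices: 3, 6, 7, 9 (4 total).
An Eulerian trail requires 0 or 2 odd-degree vertices; here there are 4.

No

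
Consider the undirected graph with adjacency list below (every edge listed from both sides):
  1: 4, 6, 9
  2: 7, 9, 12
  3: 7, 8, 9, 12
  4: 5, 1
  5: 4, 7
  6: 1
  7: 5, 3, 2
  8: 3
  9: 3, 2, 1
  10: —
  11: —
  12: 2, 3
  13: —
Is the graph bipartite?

A valid 2-coloring puts {4, 6, 7, 8, 9, 10, 11, 12, 13} on one side and {1, 2, 3, 5} on the other; every edge crosses between the two sides.

Yes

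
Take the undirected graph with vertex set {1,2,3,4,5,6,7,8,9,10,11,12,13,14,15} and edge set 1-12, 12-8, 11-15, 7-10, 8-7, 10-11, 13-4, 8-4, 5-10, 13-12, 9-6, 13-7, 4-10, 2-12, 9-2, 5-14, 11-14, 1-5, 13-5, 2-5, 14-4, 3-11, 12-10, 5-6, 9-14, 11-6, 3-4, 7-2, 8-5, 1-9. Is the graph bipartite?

Yes

A valid 2-coloring puts {4, 5, 7, 9, 11, 12} on one side and {1, 2, 3, 6, 8, 10, 13, 14, 15} on the other; every edge crosses between the two sides.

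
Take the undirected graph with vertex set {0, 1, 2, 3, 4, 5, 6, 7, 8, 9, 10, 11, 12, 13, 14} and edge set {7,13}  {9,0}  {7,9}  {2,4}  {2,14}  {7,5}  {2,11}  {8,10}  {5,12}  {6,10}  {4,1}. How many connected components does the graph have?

Component: {3}
Component: {6, 8, 10}
Component: {1, 2, 4, 11, 14}
Component: {0, 5, 7, 9, 12, 13}

4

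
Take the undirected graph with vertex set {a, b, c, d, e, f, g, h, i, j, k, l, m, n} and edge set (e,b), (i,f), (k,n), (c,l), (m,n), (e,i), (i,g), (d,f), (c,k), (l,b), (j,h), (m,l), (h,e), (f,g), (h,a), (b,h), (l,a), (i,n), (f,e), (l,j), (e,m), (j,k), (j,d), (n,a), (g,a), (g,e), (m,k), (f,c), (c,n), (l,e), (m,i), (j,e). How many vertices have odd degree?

6

Degrees: a:4, b:3, c:4, d:2, e:8, f:5, g:4, h:4, i:5, j:5, k:4, l:6, m:5, n:5
Odd-degree vertices: b, f, i, j, m, n.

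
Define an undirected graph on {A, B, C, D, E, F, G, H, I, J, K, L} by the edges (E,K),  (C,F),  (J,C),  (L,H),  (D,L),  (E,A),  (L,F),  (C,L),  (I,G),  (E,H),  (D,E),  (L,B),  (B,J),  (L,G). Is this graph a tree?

The graph has 12 vertices and 14 edges.
Connected but with 14 > 11 edges, so it has a cycle and is not a tree.

No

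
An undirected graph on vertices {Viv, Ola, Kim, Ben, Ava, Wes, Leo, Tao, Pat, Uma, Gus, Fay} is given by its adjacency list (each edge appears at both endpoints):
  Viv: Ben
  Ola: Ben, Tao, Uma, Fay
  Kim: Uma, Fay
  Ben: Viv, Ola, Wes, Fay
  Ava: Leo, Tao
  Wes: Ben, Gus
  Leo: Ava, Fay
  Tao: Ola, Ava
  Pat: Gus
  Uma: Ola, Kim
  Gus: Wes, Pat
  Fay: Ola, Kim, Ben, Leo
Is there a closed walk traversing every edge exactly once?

No

Degrees: Viv:1, Ola:4, Kim:2, Ben:4, Ava:2, Wes:2, Leo:2, Tao:2, Pat:1, Uma:2, Gus:2, Fay:4
Vertices with odd degree: Viv, Pat. An Eulerian circuit requires all degrees even.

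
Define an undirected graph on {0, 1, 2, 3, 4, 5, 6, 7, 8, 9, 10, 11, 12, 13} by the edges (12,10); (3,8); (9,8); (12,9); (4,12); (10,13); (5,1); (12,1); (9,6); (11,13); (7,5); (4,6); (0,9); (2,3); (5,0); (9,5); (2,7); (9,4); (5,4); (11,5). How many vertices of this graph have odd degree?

0

Degrees: 0:2, 1:2, 2:2, 3:2, 4:4, 5:6, 6:2, 7:2, 8:2, 9:6, 10:2, 11:2, 12:4, 13:2
Odd-degree vertices: none.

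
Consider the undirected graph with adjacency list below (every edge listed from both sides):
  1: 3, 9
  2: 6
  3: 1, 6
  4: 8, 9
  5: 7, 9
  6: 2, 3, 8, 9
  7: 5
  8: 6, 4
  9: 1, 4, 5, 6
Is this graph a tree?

No

The graph has 9 vertices and 10 edges.
Connected but with 10 > 8 edges, so it has a cycle and is not a tree.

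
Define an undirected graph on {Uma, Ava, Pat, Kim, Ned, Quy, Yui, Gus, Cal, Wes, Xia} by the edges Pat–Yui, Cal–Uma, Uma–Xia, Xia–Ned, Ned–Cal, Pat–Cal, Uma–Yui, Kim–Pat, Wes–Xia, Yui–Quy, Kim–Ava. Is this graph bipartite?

A valid 2-coloring puts {Kim, Yui, Gus, Cal, Xia} on one side and {Uma, Ava, Pat, Ned, Quy, Wes} on the other; every edge crosses between the two sides.

Yes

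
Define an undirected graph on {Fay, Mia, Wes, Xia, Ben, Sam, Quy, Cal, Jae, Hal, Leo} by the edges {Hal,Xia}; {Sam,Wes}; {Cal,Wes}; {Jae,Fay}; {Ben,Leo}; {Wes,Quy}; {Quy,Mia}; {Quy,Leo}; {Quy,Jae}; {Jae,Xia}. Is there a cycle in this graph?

No

|V| = 11, |E| = 10, number of components = 1.
Since 10 = 11 - 1, the graph is a forest and contains no cycle.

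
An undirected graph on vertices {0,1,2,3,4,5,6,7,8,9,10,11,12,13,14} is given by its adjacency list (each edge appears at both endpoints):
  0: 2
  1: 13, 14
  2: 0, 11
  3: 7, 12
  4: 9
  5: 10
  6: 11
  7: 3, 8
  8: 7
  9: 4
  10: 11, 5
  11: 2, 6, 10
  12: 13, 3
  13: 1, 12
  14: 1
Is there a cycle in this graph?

No

|V| = 15, |E| = 12, number of components = 3.
Since 12 = 15 - 3, the graph is a forest and contains no cycle.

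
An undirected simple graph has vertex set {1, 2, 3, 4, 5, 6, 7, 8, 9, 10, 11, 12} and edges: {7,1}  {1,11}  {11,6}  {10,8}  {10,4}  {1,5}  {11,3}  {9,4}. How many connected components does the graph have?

Component: {2}
Component: {12}
Component: {4, 8, 9, 10}
Component: {1, 3, 5, 6, 7, 11}

4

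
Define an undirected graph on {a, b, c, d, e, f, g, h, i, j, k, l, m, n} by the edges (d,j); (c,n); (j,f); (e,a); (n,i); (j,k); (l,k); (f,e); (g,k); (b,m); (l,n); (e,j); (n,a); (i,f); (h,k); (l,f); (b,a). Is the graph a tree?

The graph has 14 vertices and 17 edges.
Connected but with 17 > 13 edges, so it has a cycle and is not a tree.

No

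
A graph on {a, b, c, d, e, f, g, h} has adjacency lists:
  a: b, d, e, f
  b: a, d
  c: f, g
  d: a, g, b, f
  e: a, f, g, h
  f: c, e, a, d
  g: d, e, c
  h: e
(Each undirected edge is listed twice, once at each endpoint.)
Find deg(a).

4

Neighbors of a: b, d, e, f.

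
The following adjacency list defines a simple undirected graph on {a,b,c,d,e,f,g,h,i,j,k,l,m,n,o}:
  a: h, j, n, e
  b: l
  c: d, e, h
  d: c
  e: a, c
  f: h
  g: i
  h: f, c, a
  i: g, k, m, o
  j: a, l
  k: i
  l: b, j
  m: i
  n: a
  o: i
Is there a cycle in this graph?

Yes

|V| = 15, |E| = 14, number of components = 2.
One cycle is a-h-c-e-a.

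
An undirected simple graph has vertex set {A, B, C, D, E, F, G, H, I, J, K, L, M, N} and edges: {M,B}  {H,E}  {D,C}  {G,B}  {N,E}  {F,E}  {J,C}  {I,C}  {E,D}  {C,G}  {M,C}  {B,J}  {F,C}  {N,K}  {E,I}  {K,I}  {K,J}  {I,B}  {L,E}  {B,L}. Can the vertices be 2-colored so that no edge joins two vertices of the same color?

Color {A, D, F, G, H, I, J, L, M, N} black and {B, C, E, K} white. No edge joins two same-colored vertices, so the graph is bipartite.

Yes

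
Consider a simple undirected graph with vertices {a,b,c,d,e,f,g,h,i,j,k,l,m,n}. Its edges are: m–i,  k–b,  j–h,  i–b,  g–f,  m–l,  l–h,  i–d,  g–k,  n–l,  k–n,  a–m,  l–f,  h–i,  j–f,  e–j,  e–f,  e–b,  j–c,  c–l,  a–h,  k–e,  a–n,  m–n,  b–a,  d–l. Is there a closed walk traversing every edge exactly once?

Yes

Degrees: a:4, b:4, c:2, d:2, e:4, f:4, g:2, h:4, i:4, j:4, k:4, l:6, m:4, n:4
Every vertex has even degree and the edges form a single connected piece, so an Eulerian circuit exists.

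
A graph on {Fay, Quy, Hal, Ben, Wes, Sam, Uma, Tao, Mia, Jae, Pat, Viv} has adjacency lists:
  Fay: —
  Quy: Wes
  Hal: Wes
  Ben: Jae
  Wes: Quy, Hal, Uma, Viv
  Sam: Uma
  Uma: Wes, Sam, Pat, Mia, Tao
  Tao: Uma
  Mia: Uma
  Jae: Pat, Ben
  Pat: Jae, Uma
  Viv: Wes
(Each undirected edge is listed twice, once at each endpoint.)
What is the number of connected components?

2

Component: {Fay}
Component: {Quy, Hal, Ben, Wes, Sam, Uma, Tao, Mia, Jae, Pat, Viv}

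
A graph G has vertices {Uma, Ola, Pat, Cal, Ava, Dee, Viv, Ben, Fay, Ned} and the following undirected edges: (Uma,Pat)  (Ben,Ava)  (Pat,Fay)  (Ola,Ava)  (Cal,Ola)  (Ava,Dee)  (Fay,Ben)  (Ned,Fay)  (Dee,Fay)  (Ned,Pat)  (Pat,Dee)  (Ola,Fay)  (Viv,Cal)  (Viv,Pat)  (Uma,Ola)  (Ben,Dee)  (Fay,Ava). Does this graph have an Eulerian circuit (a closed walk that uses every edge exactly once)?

No

Degrees: Uma:2, Ola:4, Pat:5, Cal:2, Ava:4, Dee:4, Viv:2, Ben:3, Fay:6, Ned:2
Vertices with odd degree: Pat, Ben. An Eulerian circuit requires all degrees even.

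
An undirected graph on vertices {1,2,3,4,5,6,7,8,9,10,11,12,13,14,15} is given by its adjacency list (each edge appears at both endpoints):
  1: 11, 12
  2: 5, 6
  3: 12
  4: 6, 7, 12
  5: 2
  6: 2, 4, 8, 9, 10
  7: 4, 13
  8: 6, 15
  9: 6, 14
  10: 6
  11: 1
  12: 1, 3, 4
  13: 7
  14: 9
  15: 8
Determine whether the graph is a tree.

|V| = 15, |E| = 14.
Connected and |E| = |V| - 1, which characterizes a tree.

Yes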